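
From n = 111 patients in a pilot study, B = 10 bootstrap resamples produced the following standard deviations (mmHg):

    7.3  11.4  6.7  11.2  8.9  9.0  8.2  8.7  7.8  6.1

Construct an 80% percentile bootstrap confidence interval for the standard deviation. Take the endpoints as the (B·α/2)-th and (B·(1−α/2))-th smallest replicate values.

(6.1, 11.2)

Sorted replicates: 6.1, 6.7, 7.3, 7.8, 8.2, 8.7, 8.9, 9.0, 11.2, 11.4
α = 0.20; lower rank = 10 × 0.100 = 1; upper rank = 10 × 0.900 = 9.
The 1st smallest replicate is 6.1; the 9th is 11.2.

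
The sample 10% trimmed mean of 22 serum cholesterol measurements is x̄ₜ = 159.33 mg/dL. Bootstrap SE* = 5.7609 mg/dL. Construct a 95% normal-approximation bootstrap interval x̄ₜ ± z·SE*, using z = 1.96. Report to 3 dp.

(148.039, 170.621)

Margin = 1.96 × 5.7609 = 11.2914
Interval: 159.33 ± 11.2914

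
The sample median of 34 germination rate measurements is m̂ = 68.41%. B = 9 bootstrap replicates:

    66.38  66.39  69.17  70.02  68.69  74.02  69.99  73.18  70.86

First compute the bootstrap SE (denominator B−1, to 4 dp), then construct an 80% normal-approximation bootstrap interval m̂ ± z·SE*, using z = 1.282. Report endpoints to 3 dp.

(65.037, 71.783)

Mean of replicates = 69.8556; sum of squared deviations = 55.3666; SE* = √(55.3666/8) = 2.6307
Margin = 1.282 × 2.6307 = 3.3726
Interval: 68.41 ± 3.3726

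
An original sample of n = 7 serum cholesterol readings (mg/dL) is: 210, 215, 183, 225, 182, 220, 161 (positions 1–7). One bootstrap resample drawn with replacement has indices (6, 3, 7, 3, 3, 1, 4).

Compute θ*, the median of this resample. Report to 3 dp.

Resample values: 220, 183, 161, 183, 183, 210, 225.
Sorted: 161, 183, 183, 183, 210, 220, 225
Median = middle value = 183.000

θ* = 183.000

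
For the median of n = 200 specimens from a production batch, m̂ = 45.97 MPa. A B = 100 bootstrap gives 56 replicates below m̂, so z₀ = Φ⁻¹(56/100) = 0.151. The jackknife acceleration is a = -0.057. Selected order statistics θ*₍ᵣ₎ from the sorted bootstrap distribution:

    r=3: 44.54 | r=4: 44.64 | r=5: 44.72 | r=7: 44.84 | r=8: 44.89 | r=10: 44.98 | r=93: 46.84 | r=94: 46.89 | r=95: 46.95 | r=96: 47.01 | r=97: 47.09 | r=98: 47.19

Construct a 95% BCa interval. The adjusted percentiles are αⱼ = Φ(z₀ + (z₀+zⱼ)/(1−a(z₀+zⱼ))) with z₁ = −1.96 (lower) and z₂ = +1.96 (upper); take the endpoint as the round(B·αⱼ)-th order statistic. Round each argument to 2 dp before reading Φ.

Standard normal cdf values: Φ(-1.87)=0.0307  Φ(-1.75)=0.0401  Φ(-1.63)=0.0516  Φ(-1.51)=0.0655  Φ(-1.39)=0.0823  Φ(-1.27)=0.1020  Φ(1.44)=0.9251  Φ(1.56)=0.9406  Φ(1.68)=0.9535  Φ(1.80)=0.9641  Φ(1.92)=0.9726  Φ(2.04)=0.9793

Lower: z₀ + z₁ = 0.151 + (-1.960) = -1.809; 1 − a(z₀+z₁) = 1 − (-0.057)(-1.809) = 0.8969; argument = 0.151 + (-1.809)/0.8969 = -1.8660 → -1.87.
α₁ = Φ(-1.87) = 0.0307; rank = round(100 × 0.0307) = 3; θ*₍3₎ = 44.54.
Upper: z₀ + z₂ = 2.111; 1 − a(z₀+z₂) = 1.1203; argument = 2.0353 → 2.04; α₂ = 0.9793; rank = 98; θ*₍98₎ = 47.19.

(44.54, 47.19)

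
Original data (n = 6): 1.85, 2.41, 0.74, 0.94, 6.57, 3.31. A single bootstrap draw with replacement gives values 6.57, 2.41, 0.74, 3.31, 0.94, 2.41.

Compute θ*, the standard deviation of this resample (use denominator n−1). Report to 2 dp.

Mean = 2.7300; sum of squared deviations = 22.4510
s² = 22.4510 / 5 = 4.4902
s = √4.4902 = 2.12

θ* = 2.12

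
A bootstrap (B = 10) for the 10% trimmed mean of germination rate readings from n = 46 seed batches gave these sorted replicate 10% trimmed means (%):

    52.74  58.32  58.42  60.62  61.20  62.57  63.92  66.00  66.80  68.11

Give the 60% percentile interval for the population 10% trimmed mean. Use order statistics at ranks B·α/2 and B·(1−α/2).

(58.32, 66.00)

α = 0.40; lower rank = 10 × 0.200 = 2; upper rank = 10 × 0.800 = 8.
The 2nd smallest replicate is 58.32; the 8th is 66.00.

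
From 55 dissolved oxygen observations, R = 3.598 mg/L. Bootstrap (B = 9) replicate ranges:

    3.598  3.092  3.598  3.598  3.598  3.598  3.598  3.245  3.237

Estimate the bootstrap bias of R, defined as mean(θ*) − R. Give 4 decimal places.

mean(θ*) = (3.598 + 3.092 + 3.598 + 3.598 + 3.598 + 3.598 + 3.598 + 3.245 + 3.237) / 9 = 3.46244
bias = 3.46244 − 3.598

bias = −0.1356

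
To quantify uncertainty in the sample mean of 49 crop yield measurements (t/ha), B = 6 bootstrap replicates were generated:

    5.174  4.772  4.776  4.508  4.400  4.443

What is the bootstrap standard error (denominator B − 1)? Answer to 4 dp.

Bootstrap SE is the standard deviation of the 6 replicate means.
Mean of replicates: (5.174 + 4.772 + 4.776 + 4.508 + 4.400 + 4.443) / 6 = 28.07300 / 6 = 4.67883
Sum of squared deviations: (+0.49517)² + (+0.09317)² + (+0.09717)² + (−0.17083)² + (−0.27883)² + (−0.23583)² = 0.42586
Variance = 0.42586 / 5 = 0.08517
SE* = √0.08517

SE* = 0.2918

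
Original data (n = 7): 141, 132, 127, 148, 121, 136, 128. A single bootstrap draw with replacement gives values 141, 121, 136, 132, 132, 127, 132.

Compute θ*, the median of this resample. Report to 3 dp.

Sorted: 121, 127, 132, 132, 132, 136, 141
Median = middle value = 132.000

θ* = 132.000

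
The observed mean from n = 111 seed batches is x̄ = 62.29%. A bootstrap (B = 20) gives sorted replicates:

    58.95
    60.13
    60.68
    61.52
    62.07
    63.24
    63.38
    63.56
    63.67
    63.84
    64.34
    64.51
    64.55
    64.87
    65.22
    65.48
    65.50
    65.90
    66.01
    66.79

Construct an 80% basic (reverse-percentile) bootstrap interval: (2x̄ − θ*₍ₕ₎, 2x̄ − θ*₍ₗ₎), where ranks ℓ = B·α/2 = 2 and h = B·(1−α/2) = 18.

Percentile endpoints at ranks 2 and 18: θ*₍2₎ = 60.13, θ*₍18₎ = 65.90.
Basic interval reflects these around x̄:
  lower = 2 × 62.29 − 65.90 = 58.68
  upper = 2 × 62.29 − 60.13 = 64.45

(58.68, 64.45)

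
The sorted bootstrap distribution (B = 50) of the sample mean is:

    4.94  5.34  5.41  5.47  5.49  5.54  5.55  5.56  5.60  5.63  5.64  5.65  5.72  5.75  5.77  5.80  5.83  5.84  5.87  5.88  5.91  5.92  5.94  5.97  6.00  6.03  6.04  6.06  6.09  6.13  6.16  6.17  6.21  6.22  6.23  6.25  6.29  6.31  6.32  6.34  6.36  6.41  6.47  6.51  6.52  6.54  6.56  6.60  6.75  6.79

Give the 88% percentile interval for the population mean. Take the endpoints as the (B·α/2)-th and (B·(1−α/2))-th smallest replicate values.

α = 0.12; lower rank = 50 × 0.060 = 3; upper rank = 50 × 0.940 = 47.
The 3rd smallest replicate is 5.41; the 47th is 6.56.

(5.41, 6.56)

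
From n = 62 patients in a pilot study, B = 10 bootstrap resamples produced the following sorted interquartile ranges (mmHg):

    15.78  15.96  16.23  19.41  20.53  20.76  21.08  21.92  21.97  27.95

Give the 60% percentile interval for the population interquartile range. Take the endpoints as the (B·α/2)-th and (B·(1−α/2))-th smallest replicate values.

(15.96, 21.92)

α = 0.40; lower rank = 10 × 0.200 = 2; upper rank = 10 × 0.800 = 8.
The 2nd smallest replicate is 15.96; the 8th is 21.92.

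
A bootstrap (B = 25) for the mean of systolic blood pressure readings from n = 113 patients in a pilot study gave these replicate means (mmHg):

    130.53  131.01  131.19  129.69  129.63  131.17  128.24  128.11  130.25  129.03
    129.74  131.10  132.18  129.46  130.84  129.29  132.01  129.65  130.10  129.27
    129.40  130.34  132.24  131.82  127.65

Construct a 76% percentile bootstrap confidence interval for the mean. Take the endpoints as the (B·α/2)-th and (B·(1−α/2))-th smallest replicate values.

Sorted replicates: 127.65, 128.11, 128.24, 129.03, 129.27, 129.29, 129.40, 129.46, 129.63, 129.65, 129.69, 129.74, 130.10, 130.25, 130.34, 130.53, 130.84, 131.01, 131.10, 131.17, 131.19, 131.82, 132.01, 132.18, 132.24
α = 0.24; lower rank = 25 × 0.120 = 3; upper rank = 25 × 0.880 = 22.
The 3rd smallest replicate is 128.24; the 22nd is 131.82.

(128.24, 131.82)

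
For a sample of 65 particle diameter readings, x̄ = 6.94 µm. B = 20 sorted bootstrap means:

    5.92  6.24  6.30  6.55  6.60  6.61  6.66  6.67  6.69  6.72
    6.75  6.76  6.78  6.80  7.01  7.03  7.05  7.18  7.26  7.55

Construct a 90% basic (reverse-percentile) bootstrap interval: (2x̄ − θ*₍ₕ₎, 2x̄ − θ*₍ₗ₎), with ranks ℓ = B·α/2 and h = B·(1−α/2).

(6.62, 7.96)

Percentile endpoints at ranks 1 and 19: θ*₍1₎ = 5.92, θ*₍19₎ = 7.26.
Basic interval reflects these around x̄:
  lower = 2 × 6.94 − 7.26 = 6.62
  upper = 2 × 6.94 − 5.92 = 7.96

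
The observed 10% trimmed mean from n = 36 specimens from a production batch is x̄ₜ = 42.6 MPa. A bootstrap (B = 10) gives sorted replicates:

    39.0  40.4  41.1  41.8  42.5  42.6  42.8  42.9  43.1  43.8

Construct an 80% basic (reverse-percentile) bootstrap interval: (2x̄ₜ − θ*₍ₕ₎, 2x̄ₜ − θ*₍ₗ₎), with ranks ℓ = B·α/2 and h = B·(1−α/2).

Percentile endpoints at ranks 1 and 9: θ*₍1₎ = 39.0, θ*₍9₎ = 43.1.
Basic interval reflects these around x̄ₜ:
  lower = 2 × 42.6 − 43.1 = 42.1
  upper = 2 × 42.6 − 39.0 = 46.2

(42.1, 46.2)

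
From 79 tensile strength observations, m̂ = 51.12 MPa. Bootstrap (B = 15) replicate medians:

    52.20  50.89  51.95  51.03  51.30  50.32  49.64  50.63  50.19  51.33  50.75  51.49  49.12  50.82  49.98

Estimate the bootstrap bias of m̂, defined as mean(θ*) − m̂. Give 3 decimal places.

bias = −0.344

mean(θ*) = (52.20 + 50.89 + 51.95 + 51.03 + 51.30 + 50.32 + 49.64 + 50.63 + 50.19 + 51.33 + 50.75 + 51.49 + 49.12 + 50.82 + 49.98) / 15 = 50.7760
bias = 50.7760 − 51.12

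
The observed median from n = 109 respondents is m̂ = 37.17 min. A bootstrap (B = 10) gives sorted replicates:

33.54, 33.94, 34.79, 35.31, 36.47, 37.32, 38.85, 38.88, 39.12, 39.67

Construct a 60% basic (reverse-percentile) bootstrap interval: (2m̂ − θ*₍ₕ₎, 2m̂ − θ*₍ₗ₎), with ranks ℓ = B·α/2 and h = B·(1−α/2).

Percentile endpoints at ranks 2 and 8: θ*₍2₎ = 33.94, θ*₍8₎ = 38.88.
Basic interval reflects these around m̂:
  lower = 2 × 37.17 − 38.88 = 35.46
  upper = 2 × 37.17 − 33.94 = 40.40

(35.46, 40.40)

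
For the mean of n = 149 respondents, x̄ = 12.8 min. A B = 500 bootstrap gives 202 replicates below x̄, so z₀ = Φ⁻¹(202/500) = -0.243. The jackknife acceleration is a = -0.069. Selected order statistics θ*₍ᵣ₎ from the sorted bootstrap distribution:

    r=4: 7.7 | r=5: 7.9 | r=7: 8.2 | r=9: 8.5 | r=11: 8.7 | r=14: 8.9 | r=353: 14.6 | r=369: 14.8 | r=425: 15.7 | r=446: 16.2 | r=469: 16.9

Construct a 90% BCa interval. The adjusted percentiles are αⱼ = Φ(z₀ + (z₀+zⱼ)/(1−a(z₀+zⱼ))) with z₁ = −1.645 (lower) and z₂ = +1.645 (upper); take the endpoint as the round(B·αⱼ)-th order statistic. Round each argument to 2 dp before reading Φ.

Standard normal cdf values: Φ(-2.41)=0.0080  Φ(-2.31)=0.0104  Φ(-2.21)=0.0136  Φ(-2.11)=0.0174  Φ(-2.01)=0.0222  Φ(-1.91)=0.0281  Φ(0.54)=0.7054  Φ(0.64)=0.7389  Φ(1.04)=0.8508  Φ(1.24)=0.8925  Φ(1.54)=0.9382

Lower: z₀ + z₁ = -0.243 + (-1.645) = -1.888; 1 − a(z₀+z₁) = 1 − (-0.069)(-1.888) = 0.8697; argument = -0.243 + (-1.888)/0.8697 = -2.4138 → -2.41.
α₁ = Φ(-2.41) = 0.0080; rank = round(500 × 0.0080) = 4; θ*₍4₎ = 7.7.
Upper: z₀ + z₂ = 1.402; 1 − a(z₀+z₂) = 1.0967; argument = 1.0353 → 1.04; α₂ = 0.8508; rank = 425; θ*₍425₎ = 15.7.

(7.7, 15.7)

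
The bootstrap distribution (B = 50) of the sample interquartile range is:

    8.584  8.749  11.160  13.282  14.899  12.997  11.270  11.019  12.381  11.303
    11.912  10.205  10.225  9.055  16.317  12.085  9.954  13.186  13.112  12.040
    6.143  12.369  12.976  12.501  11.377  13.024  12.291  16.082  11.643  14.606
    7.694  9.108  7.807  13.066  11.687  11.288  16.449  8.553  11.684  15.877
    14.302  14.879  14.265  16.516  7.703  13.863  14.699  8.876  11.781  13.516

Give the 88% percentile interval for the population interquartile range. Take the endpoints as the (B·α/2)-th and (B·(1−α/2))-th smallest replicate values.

Sorted replicates: 6.143, 7.694, 7.703, 7.807, 8.553, 8.584, 8.749, 8.876, 9.055, 9.108, 9.954, 10.205, 10.225, 11.019, 11.160, 11.270, 11.288, 11.303, 11.377, 11.643, 11.684, 11.687, 11.781, 11.912, 12.040, 12.085, 12.291, 12.369, 12.381, 12.501, 12.976, 12.997, 13.024, 13.066, 13.112, 13.186, 13.282, 13.516, 13.863, 14.265, 14.302, 14.606, 14.699, 14.879, 14.899, 15.877, 16.082, 16.317, 16.449, 16.516
α = 0.12; lower rank = 50 × 0.060 = 3; upper rank = 50 × 0.940 = 47.
The 3rd smallest replicate is 7.703; the 47th is 16.082.

(7.703, 16.082)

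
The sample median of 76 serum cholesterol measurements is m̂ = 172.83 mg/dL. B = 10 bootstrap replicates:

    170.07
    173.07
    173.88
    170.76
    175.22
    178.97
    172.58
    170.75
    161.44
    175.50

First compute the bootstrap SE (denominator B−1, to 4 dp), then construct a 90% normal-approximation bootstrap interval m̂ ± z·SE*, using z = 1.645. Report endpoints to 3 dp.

(165.192, 180.468)

Mean of replicates = 172.2240; sum of squared deviations = 194.0518; SE* = √(194.0518/9) = 4.6434
Margin = 1.645 × 4.6434 = 7.6384
Interval: 172.83 ± 7.6384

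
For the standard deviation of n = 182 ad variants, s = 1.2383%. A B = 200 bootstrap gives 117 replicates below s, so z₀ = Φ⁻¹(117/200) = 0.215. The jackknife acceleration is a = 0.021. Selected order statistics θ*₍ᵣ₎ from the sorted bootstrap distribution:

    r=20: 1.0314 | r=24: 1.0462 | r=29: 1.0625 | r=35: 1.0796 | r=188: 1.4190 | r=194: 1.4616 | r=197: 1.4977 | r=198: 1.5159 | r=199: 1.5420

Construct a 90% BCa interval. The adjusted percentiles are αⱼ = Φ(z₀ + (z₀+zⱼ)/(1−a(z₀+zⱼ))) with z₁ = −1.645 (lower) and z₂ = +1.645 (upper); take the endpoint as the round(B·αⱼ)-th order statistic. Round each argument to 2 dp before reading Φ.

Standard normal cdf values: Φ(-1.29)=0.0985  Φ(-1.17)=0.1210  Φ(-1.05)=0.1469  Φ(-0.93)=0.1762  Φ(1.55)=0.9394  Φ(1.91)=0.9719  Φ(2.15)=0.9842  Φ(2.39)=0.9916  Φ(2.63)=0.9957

(1.0462, 1.4977)

Lower: z₀ + z₁ = 0.215 + (-1.645) = -1.430; 1 − a(z₀+z₁) = 1 − (0.021)(-1.430) = 1.0300; argument = 0.215 + (-1.430)/1.0300 = -1.1733 → -1.17.
α₁ = Φ(-1.17) = 0.1210; rank = round(200 × 0.1210) = 24; θ*₍24₎ = 1.0462.
Upper: z₀ + z₂ = 1.860; 1 − a(z₀+z₂) = 0.9609; argument = 2.1506 → 2.15; α₂ = 0.9842; rank = 197; θ*₍197₎ = 1.4977.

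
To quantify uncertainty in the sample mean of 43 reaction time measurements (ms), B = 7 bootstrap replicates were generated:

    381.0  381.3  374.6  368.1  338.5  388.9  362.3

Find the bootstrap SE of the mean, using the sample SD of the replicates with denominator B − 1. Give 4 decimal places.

SE* = 16.7285

Bootstrap SE is the standard deviation of the 7 replicate means.
Mean of replicates: (381.0 + 381.3 + 374.6 + 368.1 + 338.5 + 388.9 + 362.3) / 7 = 2594.70000 / 7 = 370.67143
Sum of squared deviations: (+10.32857)² + (+10.62857)² + (+3.92857)² + (−2.57143)² + (−32.17143)² + (+18.22857)² + (−8.37143)² = 1679.05429
Variance = 1679.05429 / 6 = 279.84238
SE* = √279.84238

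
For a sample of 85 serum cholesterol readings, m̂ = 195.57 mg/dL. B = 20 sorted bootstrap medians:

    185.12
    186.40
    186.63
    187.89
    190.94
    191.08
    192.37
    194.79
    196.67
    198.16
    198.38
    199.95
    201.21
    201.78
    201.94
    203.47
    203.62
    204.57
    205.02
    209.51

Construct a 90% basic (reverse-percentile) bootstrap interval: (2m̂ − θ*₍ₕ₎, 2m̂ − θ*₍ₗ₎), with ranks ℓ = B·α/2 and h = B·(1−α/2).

Percentile endpoints at ranks 1 and 19: θ*₍1₎ = 185.12, θ*₍19₎ = 205.02.
Basic interval reflects these around m̂:
  lower = 2 × 195.57 − 205.02 = 186.12
  upper = 2 × 195.57 − 185.12 = 206.02

(186.12, 206.02)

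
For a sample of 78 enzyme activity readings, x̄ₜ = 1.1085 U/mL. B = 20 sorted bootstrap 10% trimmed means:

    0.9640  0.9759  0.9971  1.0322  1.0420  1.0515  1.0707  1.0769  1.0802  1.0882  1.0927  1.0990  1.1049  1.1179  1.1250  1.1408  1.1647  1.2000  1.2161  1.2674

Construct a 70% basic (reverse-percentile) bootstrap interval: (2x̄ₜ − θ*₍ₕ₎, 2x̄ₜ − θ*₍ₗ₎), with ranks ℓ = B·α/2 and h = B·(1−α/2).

Percentile endpoints at ranks 3 and 17: θ*₍3₎ = 0.9971, θ*₍17₎ = 1.1647.
Basic interval reflects these around x̄ₜ:
  lower = 2 × 1.1085 − 1.1647 = 1.0523
  upper = 2 × 1.1085 − 0.9971 = 1.2199

(1.0523, 1.2199)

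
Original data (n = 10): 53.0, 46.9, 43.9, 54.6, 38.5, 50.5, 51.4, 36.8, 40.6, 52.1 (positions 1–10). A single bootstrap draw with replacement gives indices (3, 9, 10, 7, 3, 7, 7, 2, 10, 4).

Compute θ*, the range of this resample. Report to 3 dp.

θ* = 14.000

Resample values: 43.9, 40.6, 52.1, 51.4, 43.9, 51.4, 51.4, 46.9, 52.1, 54.6.
Range = 54.6 − 40.6 = 14.000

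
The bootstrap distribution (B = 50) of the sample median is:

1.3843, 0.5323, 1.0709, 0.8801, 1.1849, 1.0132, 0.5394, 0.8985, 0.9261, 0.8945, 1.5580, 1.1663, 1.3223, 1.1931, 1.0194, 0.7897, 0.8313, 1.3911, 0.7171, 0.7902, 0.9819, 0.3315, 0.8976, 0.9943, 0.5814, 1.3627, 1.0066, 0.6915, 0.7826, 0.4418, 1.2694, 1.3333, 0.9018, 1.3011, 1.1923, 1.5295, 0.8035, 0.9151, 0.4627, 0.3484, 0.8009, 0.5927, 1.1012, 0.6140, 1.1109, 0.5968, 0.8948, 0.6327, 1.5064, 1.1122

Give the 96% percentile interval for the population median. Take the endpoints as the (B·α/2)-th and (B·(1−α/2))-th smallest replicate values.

Sorted replicates: 0.3315, 0.3484, 0.4418, 0.4627, 0.5323, 0.5394, 0.5814, 0.5927, 0.5968, 0.6140, 0.6327, 0.6915, 0.7171, 0.7826, 0.7897, 0.7902, 0.8009, 0.8035, 0.8313, 0.8801, 0.8945, 0.8948, 0.8976, 0.8985, 0.9018, 0.9151, 0.9261, 0.9819, 0.9943, 1.0066, 1.0132, 1.0194, 1.0709, 1.1012, 1.1109, 1.1122, 1.1663, 1.1849, 1.1923, 1.1931, 1.2694, 1.3011, 1.3223, 1.3333, 1.3627, 1.3843, 1.3911, 1.5064, 1.5295, 1.5580
α = 0.04; lower rank = 50 × 0.020 = 1; upper rank = 50 × 0.980 = 49.
The 1st smallest replicate is 0.3315; the 49th is 1.5295.

(0.3315, 1.5295)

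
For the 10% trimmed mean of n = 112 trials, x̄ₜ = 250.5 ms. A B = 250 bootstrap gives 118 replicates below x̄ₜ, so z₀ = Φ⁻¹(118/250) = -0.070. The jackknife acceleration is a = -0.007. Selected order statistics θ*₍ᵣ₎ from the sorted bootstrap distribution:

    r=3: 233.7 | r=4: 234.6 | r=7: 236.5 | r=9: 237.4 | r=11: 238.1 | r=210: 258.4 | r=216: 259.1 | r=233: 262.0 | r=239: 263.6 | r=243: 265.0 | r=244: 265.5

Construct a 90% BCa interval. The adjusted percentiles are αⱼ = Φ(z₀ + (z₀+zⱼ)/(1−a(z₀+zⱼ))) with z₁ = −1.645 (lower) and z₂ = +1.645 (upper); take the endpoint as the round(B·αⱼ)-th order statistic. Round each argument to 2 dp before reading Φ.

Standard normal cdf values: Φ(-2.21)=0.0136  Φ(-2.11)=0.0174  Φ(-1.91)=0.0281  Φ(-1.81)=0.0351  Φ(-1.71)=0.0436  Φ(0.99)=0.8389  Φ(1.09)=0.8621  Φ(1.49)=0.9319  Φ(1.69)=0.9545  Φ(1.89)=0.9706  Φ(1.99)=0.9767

Lower: z₀ + z₁ = -0.070 + (-1.645) = -1.715; 1 − a(z₀+z₁) = 1 − (-0.007)(-1.715) = 0.9880; argument = -0.070 + (-1.715)/0.9880 = -1.8058 → -1.81.
α₁ = Φ(-1.81) = 0.0351; rank = round(250 × 0.0351) = 9; θ*₍9₎ = 237.4.
Upper: z₀ + z₂ = 1.575; 1 − a(z₀+z₂) = 1.0110; argument = 1.4878 → 1.49; α₂ = 0.9319; rank = 233; θ*₍233₎ = 262.0.

(237.4, 262.0)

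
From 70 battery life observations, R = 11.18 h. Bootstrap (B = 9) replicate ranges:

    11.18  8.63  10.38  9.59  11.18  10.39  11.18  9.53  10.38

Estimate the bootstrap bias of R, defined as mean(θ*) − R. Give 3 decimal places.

mean(θ*) = (11.18 + 8.63 + 10.38 + 9.59 + 11.18 + 10.39 + 11.18 + 9.53 + 10.38) / 9 = 10.2711
bias = 10.2711 − 11.18

bias = −0.909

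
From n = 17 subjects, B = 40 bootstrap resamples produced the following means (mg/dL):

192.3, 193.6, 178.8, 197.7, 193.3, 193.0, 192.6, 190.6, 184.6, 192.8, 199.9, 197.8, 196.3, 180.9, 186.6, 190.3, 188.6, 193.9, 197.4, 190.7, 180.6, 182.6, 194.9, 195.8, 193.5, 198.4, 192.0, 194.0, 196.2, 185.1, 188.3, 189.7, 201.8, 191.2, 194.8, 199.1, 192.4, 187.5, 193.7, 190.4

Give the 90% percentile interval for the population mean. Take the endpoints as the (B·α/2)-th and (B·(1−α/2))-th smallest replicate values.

Sorted replicates: 178.8, 180.6, 180.9, 182.6, 184.6, 185.1, 186.6, 187.5, 188.3, 188.6, 189.7, 190.3, 190.4, 190.6, 190.7, 191.2, 192.0, 192.3, 192.4, 192.6, 192.8, 193.0, 193.3, 193.5, 193.6, 193.7, 193.9, 194.0, 194.8, 194.9, 195.8, 196.2, 196.3, 197.4, 197.7, 197.8, 198.4, 199.1, 199.9, 201.8
α = 0.10; lower rank = 40 × 0.050 = 2; upper rank = 40 × 0.950 = 38.
The 2nd smallest replicate is 180.6; the 38th is 199.1.

(180.6, 199.1)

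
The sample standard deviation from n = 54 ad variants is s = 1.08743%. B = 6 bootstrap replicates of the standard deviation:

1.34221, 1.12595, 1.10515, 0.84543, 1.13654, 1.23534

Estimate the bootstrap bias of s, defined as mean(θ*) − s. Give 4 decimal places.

mean(θ*) = (1.34221 + 1.12595 + 1.10515 + 0.84543 + 1.13654 + 1.23534) / 6 = 1.13177
bias = 1.13177 − 1.08743

bias = +0.0443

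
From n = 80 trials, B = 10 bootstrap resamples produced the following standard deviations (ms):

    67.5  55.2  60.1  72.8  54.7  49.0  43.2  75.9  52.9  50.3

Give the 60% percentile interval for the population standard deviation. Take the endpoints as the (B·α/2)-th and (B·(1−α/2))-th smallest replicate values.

Sorted replicates: 43.2, 49.0, 50.3, 52.9, 54.7, 55.2, 60.1, 67.5, 72.8, 75.9
α = 0.40; lower rank = 10 × 0.200 = 2; upper rank = 10 × 0.800 = 8.
The 2nd smallest replicate is 49.0; the 8th is 67.5.

(49.0, 67.5)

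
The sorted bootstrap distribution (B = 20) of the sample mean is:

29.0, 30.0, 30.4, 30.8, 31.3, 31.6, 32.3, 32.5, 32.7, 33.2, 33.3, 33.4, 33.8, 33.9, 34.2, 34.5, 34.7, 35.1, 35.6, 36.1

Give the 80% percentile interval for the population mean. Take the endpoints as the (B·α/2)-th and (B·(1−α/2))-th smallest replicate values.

α = 0.20; lower rank = 20 × 0.100 = 2; upper rank = 20 × 0.900 = 18.
The 2nd smallest replicate is 30.0; the 18th is 35.1.

(30.0, 35.1)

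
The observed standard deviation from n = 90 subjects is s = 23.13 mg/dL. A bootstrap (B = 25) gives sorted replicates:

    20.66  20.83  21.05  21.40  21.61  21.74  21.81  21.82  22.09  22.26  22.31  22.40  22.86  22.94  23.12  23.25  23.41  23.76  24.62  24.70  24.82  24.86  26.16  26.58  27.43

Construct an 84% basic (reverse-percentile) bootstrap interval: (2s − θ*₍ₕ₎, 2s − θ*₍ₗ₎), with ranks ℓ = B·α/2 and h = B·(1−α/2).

(20.10, 25.43)

Percentile endpoints at ranks 2 and 23: θ*₍2₎ = 20.83, θ*₍23₎ = 26.16.
Basic interval reflects these around s:
  lower = 2 × 23.13 − 26.16 = 20.10
  upper = 2 × 23.13 − 20.83 = 25.43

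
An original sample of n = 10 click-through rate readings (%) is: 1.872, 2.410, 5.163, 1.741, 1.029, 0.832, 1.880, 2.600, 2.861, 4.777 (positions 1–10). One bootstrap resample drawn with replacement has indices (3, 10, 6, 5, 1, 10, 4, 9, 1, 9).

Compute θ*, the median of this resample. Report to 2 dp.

θ* = 2.37

Resample values: 5.163, 4.777, 0.832, 1.029, 1.872, 4.777, 1.741, 2.861, 1.872, 2.861.
Sorted: 0.832, 1.029, 1.741, 1.872, 1.872, 2.861, 2.861, 4.777, 4.777, 5.163
Median = average of the two middle values = 2.37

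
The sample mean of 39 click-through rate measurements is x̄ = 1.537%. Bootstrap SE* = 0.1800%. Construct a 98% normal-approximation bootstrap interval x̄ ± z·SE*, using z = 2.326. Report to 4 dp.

(1.1183, 1.9557)

Margin = 2.326 × 0.1800 = 0.41868
Interval: 1.537 ± 0.41868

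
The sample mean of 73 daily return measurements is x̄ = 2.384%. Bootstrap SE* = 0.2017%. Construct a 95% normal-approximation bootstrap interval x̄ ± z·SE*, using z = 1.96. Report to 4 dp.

Margin = 1.96 × 0.2017 = 0.39533
Interval: 2.384 ± 0.39533

(1.9887, 2.7793)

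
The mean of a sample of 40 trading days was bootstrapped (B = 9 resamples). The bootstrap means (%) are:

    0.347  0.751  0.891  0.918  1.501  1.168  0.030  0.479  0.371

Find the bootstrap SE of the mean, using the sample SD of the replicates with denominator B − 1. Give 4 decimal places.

Bootstrap SE is the standard deviation of the 9 replicate means.
Mean of replicates: (0.347 + 0.751 + 0.891 + 0.918 + 1.501 + 1.168 + 0.030 + 0.479 + 0.371) / 9 = 6.45600 / 9 = 0.71733
Sum of squared deviations: (−0.37033)² + (+0.03367)² + (+0.17367)² + (+0.20067)² + (+0.78367)² + (+0.45067)² + (−0.68733)² + (−0.23833)² + (−0.34633)² = 1.67512
Variance = 1.67512 / 8 = 0.20939
SE* = √0.20939

SE* = 0.4576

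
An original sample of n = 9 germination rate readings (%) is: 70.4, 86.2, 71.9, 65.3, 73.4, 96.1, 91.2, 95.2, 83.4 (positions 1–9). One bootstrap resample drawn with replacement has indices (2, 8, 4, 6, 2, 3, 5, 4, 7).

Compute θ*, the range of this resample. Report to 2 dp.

Resample values: 86.2, 95.2, 65.3, 96.1, 86.2, 71.9, 73.4, 65.3, 91.2.
Range = 96.1 − 65.3 = 30.80

θ* = 30.80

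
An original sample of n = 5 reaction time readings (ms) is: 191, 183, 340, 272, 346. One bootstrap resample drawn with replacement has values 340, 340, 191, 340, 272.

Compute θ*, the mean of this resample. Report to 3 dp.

θ* = 296.600

Mean = (340 + 340 + 191 + 340 + 272) / 5 = 1483.0 / 5 = 296.600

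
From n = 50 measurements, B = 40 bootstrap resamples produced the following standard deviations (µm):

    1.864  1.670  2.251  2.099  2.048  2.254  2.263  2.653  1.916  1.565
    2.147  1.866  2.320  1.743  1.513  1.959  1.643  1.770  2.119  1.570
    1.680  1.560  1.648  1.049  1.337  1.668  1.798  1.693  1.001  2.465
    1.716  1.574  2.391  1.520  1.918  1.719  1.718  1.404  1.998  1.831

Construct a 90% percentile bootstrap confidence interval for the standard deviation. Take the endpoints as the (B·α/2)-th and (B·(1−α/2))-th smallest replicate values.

(1.049, 2.391)

Sorted replicates: 1.001, 1.049, 1.337, 1.404, 1.513, 1.520, 1.560, 1.565, 1.570, 1.574, 1.643, 1.648, 1.668, 1.670, 1.680, 1.693, 1.716, 1.718, 1.719, 1.743, 1.770, 1.798, 1.831, 1.864, 1.866, 1.916, 1.918, 1.959, 1.998, 2.048, 2.099, 2.119, 2.147, 2.251, 2.254, 2.263, 2.320, 2.391, 2.465, 2.653
α = 0.10; lower rank = 40 × 0.050 = 2; upper rank = 40 × 0.950 = 38.
The 2nd smallest replicate is 1.049; the 38th is 2.391.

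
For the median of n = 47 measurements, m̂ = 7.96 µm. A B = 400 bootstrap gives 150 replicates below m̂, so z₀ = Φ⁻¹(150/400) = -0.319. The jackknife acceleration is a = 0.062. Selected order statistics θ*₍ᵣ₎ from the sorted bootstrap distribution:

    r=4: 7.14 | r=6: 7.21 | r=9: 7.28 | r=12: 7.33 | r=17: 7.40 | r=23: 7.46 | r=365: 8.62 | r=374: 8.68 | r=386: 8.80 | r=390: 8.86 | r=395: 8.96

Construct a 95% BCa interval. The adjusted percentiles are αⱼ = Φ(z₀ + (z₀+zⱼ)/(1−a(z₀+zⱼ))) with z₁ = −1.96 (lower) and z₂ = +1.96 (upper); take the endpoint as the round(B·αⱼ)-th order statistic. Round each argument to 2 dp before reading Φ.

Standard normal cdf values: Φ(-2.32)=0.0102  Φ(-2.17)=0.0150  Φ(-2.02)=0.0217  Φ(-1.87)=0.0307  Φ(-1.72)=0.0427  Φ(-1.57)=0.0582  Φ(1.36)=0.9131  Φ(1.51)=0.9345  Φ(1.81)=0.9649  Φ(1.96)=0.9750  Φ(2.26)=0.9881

Lower: z₀ + z₁ = -0.319 + (-1.960) = -2.279; 1 − a(z₀+z₁) = 1 − (0.062)(-2.279) = 1.1413; argument = -0.319 + (-2.279)/1.1413 = -2.3158 → -2.32.
α₁ = Φ(-2.32) = 0.0102; rank = round(400 × 0.0102) = 4; θ*₍4₎ = 7.14.
Upper: z₀ + z₂ = 1.641; 1 − a(z₀+z₂) = 0.8983; argument = 1.5079 → 1.51; α₂ = 0.9345; rank = 374; θ*₍374₎ = 8.68.

(7.14, 8.68)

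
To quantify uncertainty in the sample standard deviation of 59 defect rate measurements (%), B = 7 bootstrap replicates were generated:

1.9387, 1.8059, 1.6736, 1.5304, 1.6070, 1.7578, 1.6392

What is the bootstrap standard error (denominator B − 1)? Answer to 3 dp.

SE* = 0.137

Bootstrap SE is the standard deviation of the 7 replicate standard deviations.
Mean of replicates: (1.9387 + 1.8059 + 1.6736 + 1.5304 + 1.6070 + 1.7578 + 1.6392) / 7 = 11.95260 / 7 = 1.70751
Sum of squared deviations: (+0.23119)² + (+0.09839)² + (−0.03391)² + (−0.17711)² + (−0.10051)² + (+0.05029)² + (−0.06831)² = 0.11294
Variance = 0.11294 / 6 = 0.01882
SE* = √0.01882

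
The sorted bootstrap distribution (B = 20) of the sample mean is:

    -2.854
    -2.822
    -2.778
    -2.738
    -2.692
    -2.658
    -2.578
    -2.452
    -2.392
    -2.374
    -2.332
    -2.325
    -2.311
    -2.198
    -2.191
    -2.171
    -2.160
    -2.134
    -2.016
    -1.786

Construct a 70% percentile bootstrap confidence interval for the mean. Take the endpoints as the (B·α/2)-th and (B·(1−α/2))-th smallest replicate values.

α = 0.30; lower rank = 20 × 0.150 = 3; upper rank = 20 × 0.850 = 17.
The 3rd smallest replicate is -2.778; the 17th is -2.160.

(-2.778, -2.160)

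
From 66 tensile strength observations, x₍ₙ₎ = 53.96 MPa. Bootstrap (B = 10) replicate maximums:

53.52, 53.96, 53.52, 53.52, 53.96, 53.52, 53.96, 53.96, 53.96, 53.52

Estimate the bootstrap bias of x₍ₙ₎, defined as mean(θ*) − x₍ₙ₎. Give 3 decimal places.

bias = −0.220

mean(θ*) = (53.52 + 53.96 + 53.52 + 53.52 + 53.96 + 53.52 + 53.96 + 53.96 + 53.96 + 53.52) / 10 = 53.7400
bias = 53.7400 − 53.96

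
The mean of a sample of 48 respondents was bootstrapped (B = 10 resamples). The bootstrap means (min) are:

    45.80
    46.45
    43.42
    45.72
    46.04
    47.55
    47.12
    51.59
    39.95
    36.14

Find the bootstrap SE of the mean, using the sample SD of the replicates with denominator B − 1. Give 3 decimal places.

Bootstrap SE is the standard deviation of the 10 replicate means.
Mean of replicates: (45.80 + 46.45 + 43.42 + 45.72 + 46.04 + 47.55 + 47.12 + 51.59 + 39.95 + 36.14) / 10 = 449.7800 / 10 = 44.9780
Sum of squared deviations: (+0.8220)² + (+1.4720)² + (−1.5580)² + (+0.7420)² + (+1.0620)² + (+2.5720)² + (+2.1420)² + (+6.6120)² + (−5.0280)² + (−8.8380)² = 165.2612
Variance = 165.2612 / 9 = 18.3624
SE* = √18.3624

SE* = 4.285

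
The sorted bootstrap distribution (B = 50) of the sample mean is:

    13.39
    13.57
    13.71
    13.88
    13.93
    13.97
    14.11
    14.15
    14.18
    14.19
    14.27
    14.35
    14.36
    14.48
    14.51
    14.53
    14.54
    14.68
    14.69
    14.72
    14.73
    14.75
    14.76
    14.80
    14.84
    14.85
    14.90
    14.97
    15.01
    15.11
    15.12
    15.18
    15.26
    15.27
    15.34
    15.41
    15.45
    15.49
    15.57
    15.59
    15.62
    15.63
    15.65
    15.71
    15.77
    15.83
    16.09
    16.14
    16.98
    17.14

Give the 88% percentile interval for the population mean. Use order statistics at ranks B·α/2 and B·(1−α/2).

α = 0.12; lower rank = 50 × 0.060 = 3; upper rank = 50 × 0.940 = 47.
The 3rd smallest replicate is 13.71; the 47th is 16.09.

(13.71, 16.09)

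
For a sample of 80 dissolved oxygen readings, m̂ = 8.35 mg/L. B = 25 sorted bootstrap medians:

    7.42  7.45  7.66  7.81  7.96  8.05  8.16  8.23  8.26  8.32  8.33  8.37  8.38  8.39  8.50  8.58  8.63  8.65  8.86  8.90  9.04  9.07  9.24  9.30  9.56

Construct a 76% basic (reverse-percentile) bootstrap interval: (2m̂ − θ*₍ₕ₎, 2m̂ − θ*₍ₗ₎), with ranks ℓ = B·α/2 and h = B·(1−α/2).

(7.63, 9.04)

Percentile endpoints at ranks 3 and 22: θ*₍3₎ = 7.66, θ*₍22₎ = 9.07.
Basic interval reflects these around m̂:
  lower = 2 × 8.35 − 9.07 = 7.63
  upper = 2 × 8.35 − 7.66 = 9.04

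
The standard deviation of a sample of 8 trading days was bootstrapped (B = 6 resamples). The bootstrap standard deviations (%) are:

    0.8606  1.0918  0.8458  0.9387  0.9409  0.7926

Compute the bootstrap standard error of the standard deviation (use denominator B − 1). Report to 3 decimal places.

Bootstrap SE is the standard deviation of the 6 replicate standard deviations.
Mean of replicates: (0.8606 + 1.0918 + 0.8458 + 0.9387 + 0.9409 + 0.7926) / 6 = 5.47040 / 6 = 0.91173
Sum of squared deviations: (−0.05113)² + (+0.18007)² + (−0.06593)² + (+0.02697)² + (+0.02917)² + (−0.11913)² = 0.05516
Variance = 0.05516 / 5 = 0.01103
SE* = √0.01103

SE* = 0.105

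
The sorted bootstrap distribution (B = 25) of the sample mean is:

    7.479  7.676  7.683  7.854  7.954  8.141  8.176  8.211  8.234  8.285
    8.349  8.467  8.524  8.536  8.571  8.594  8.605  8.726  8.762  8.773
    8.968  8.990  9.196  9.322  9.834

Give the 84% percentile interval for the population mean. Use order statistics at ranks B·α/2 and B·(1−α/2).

(7.676, 9.196)

α = 0.16; lower rank = 25 × 0.080 = 2; upper rank = 25 × 0.920 = 23.
The 2nd smallest replicate is 7.676; the 23rd is 9.196.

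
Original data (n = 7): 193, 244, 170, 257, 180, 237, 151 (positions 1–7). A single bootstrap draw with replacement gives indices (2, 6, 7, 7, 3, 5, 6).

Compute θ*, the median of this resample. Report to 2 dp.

Resample values: 244, 237, 151, 151, 170, 180, 237.
Sorted: 151, 151, 170, 180, 237, 237, 244
Median = middle value = 180.00

θ* = 180.00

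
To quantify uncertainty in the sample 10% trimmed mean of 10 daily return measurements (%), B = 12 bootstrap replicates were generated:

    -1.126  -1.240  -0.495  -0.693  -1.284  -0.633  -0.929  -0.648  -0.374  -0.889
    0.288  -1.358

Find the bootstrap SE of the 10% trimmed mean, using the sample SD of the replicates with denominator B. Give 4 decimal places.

SE* = 0.4460

Bootstrap SE is the standard deviation of the 12 replicate 10% trimmed means.
Mean of replicates: ((-1.126) + (-1.240) + (-0.495) + (-0.693) + (-1.284) + (-0.633) + (-0.929) + (-0.648) + (-0.374) + (-0.889) + 0.288 + (-1.358)) / 12 = -9.38100 / 12 = -0.78175
Sum of squared deviations: (−0.34425)² + (−0.45825)² + (+0.28675)² + (+0.08875)² + (−0.50225)² + (+0.14875)² + (−0.14725)² + (+0.13375)² + (+0.40775)² + (−0.10725)² + (+1.06975)² + (−0.57625)² = 2.38675
Variance = 2.38675 / 12 = 0.19890
SE* = √0.19890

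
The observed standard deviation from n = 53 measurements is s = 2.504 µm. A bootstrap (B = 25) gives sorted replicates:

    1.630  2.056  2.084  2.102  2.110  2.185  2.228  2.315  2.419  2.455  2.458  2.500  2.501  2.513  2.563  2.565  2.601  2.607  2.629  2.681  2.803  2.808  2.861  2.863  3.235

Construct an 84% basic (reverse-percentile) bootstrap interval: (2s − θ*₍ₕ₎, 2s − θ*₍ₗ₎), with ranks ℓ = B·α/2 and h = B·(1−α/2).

(2.147, 2.952)

Percentile endpoints at ranks 2 and 23: θ*₍2₎ = 2.056, θ*₍23₎ = 2.861.
Basic interval reflects these around s:
  lower = 2 × 2.504 − 2.861 = 2.147
  upper = 2 × 2.504 − 2.056 = 2.952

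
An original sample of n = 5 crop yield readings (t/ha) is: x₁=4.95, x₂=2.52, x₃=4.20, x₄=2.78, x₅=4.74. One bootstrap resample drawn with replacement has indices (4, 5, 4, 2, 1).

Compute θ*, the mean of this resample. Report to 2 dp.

Resample values: 2.78, 4.74, 2.78, 2.52, 4.95.
Mean = (2.78 + 4.74 + 2.78 + 2.52 + 4.95) / 5 = 17.770 / 5 = 3.55

θ* = 3.55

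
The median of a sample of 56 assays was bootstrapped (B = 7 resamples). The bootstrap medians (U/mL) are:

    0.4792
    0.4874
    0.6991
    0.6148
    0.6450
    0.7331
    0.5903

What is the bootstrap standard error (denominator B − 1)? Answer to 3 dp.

SE* = 0.097

Bootstrap SE is the standard deviation of the 7 replicate medians.
Mean of replicates: (0.4792 + 0.4874 + 0.6991 + 0.6148 + 0.6450 + 0.7331 + 0.5903) / 7 = 4.24890 / 7 = 0.60699
Sum of squared deviations: (−0.12779)² + (−0.11959)² + (+0.09211)² + (+0.00781)² + (+0.03801)² + (+0.12611)² + (−0.01669)² = 0.05680
Variance = 0.05680 / 6 = 0.00947
SE* = √0.00947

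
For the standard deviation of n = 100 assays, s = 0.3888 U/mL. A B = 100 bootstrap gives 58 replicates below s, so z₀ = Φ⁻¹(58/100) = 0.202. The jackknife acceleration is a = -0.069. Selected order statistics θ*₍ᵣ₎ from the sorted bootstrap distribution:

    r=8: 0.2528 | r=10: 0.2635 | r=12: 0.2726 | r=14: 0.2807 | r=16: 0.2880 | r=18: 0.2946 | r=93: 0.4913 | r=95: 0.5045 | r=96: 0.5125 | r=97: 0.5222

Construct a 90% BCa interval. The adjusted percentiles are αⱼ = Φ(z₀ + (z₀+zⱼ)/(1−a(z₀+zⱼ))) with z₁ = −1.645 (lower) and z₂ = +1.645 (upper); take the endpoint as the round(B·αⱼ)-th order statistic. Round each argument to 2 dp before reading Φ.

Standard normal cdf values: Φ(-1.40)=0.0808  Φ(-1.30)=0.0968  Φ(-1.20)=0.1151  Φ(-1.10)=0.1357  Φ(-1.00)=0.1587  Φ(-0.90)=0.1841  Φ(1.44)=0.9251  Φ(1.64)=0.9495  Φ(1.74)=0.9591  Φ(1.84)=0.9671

Lower: z₀ + z₁ = 0.202 + (-1.645) = -1.443; 1 − a(z₀+z₁) = 1 − (-0.069)(-1.443) = 0.9004; argument = 0.202 + (-1.443)/0.9004 = -1.4006 → -1.40.
α₁ = Φ(-1.40) = 0.0808; rank = round(100 × 0.0808) = 8; θ*₍8₎ = 0.2528.
Upper: z₀ + z₂ = 1.847; 1 − a(z₀+z₂) = 1.1274; argument = 1.8402 → 1.84; α₂ = 0.9671; rank = 97; θ*₍97₎ = 0.5222.

(0.2528, 0.5222)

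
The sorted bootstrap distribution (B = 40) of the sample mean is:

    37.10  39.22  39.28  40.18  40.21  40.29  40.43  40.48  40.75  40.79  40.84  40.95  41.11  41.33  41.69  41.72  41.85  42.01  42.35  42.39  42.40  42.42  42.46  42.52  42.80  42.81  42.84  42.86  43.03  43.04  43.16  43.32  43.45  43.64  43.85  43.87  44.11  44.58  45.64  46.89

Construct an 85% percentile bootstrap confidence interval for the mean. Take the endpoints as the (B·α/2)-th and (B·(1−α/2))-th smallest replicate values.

(39.28, 44.11)

α = 0.15; lower rank = 40 × 0.075 = 3; upper rank = 40 × 0.925 = 37.
The 3rd smallest replicate is 39.28; the 37th is 44.11.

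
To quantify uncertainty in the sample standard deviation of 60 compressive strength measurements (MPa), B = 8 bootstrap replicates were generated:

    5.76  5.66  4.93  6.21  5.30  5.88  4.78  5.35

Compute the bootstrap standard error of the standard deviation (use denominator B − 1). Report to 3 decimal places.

SE* = 0.485

Bootstrap SE is the standard deviation of the 8 replicate standard deviations.
Mean of replicates: (5.76 + 5.66 + 4.93 + 6.21 + 5.30 + 5.88 + 4.78 + 5.35) / 8 = 43.8700 / 8 = 5.4837
Sum of squared deviations: (+0.2763)² + (+0.1763)² + (−0.5537)² + (+0.7263)² + (−0.1837)² + (+0.3963)² + (−0.7037)² + (−0.1338)² = 1.6454
Variance = 1.6454 / 7 = 0.2351
SE* = √0.2351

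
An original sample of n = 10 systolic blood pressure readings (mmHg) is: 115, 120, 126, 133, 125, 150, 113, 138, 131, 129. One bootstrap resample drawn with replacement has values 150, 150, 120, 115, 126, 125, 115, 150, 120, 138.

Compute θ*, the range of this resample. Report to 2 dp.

Range = 150 − 115 = 35.00

θ* = 35.00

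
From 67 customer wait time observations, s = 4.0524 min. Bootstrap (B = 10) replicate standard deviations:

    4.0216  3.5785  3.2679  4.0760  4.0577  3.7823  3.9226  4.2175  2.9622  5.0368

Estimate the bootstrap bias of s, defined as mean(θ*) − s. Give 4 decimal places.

mean(θ*) = (4.0216 + 3.5785 + 3.2679 + 4.0760 + 4.0577 + 3.7823 + 3.9226 + 4.2175 + 2.9622 + 5.0368) / 10 = 3.89231
bias = 3.89231 − 4.0524

bias = −0.1601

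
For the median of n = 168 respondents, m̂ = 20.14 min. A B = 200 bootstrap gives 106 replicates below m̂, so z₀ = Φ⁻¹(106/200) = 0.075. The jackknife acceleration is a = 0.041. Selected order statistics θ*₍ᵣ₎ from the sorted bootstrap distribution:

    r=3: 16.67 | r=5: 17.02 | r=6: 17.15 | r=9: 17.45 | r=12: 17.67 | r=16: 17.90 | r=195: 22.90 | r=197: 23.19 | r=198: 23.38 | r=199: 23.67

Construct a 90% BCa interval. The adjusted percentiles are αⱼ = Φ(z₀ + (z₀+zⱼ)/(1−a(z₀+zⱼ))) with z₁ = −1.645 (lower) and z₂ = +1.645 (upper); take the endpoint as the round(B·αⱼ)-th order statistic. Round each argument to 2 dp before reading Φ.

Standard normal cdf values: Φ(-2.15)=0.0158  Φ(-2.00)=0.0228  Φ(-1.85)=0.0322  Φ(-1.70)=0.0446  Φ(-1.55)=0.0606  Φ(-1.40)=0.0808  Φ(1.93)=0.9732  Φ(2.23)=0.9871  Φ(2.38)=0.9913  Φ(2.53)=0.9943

(17.90, 22.90)

Lower: z₀ + z₁ = 0.075 + (-1.645) = -1.570; 1 − a(z₀+z₁) = 1 − (0.041)(-1.570) = 1.0644; argument = 0.075 + (-1.570)/1.0644 = -1.4001 → -1.40.
α₁ = Φ(-1.40) = 0.0808; rank = round(200 × 0.0808) = 16; θ*₍16₎ = 17.90.
Upper: z₀ + z₂ = 1.720; 1 − a(z₀+z₂) = 0.9295; argument = 1.9255 → 1.93; α₂ = 0.9732; rank = 195; θ*₍195₎ = 22.90.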